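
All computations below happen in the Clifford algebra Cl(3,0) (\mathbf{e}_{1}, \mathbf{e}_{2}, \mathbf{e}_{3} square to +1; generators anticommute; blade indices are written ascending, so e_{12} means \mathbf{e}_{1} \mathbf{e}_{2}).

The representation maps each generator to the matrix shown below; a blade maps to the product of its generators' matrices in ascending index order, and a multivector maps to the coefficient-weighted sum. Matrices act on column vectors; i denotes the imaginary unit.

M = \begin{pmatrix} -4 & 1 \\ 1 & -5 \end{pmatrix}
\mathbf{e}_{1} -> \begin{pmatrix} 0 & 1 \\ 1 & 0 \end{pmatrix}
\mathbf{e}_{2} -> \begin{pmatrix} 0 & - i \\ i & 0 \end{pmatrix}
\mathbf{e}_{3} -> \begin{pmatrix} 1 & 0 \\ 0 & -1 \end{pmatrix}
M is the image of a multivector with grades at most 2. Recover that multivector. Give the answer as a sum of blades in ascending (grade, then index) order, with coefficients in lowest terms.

Method: 1, rho(e_{1}), rho(e_{2}), rho(e_{3}) form a trace-orthogonal basis of the 2x2 complex matrices (tr(X Y) = 2 if X = Y, else 0), so M = m0*1 + m1*rho(e_{1}) + m2*rho(e_{2}) + m3*rho(e_{3}) with m0 = tr(M)/2 = - \frac{9}{2}, m1 = tr(M rho(e_{1}))/2 = 1, m2 = tr(M rho(e_{2}))/2 = 0, m3 = tr(M rho(e_{3}))/2 = \frac{1}{2}.
Multiplying table entries, the bivector images are rho(e_{12}) = i*rho(e_{3}), rho(e_{13}) = -i*rho(e_{2}), rho(e_{23}) = i*rho(e_{1}); with real blade coefficients the real parts of m0..m3 are the coefficients of 1, e_{1}, e_{2}, e_{3} and the imaginary parts give the bivectors (e_{23}: Im m1, e_{13}: -Im m2, e_{12}: Im m3).
Answer: -\frac{9}{2} + e_{1} + \frac{1}{2} e_{3}


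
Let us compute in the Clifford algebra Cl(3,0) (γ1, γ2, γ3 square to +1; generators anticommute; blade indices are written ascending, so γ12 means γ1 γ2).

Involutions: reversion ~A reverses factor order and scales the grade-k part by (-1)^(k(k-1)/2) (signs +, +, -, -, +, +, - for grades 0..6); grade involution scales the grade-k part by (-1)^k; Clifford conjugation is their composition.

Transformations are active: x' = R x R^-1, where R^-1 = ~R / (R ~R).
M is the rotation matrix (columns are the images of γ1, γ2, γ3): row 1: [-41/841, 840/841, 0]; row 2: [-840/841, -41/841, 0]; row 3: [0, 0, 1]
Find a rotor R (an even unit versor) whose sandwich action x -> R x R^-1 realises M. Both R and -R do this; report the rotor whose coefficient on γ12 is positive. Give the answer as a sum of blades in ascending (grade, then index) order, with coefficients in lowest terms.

Method: write R = a + b12*γ12 + b13*γ13 + b23*γ23 with a^2 + b12^2 + b13^2 + b23^2 = 1 (so R^-1 = ~R). Expanding the columns R e_j ~R gives tr M = 4a^2 - 1 and, from the antisymmetric part, M21 - M12 = -4a*b12, M13 - M31 = 4a*b13, M32 - M23 = -4a*b23.
Here tr M = 759/841, so a^2 = (1 + tr M)/4 = 400/841 and a = ±20/29. Taking a = 20/29: M21 - M12 = -1680/841, M13 - M31 = 0, M32 - M23 = 0, giving b12 = 21/29, b13 = 0, b23 = 0, i.e. R = 20/29 + 21/29*γ12.
Its γ12 coefficient is already positive.
Answer: 20/29 + 21/29*γ12. Recall the cover is two-to-one: with M of trace 759/841, both preimages act alike, and the stated γ12 sign chooses the sheet.


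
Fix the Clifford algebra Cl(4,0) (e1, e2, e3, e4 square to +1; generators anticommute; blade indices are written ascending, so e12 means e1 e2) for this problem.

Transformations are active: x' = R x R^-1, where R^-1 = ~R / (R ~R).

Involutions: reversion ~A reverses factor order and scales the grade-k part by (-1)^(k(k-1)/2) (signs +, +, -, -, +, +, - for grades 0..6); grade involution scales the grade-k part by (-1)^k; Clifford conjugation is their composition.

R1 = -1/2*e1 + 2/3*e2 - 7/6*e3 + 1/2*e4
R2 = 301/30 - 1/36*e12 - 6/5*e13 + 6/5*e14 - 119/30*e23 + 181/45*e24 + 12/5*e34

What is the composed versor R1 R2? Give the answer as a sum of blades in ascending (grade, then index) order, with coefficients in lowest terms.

Distribute over the terms of R1 (each basis-blade product reordered to ascending indices, repeated generators contracted through their squares):
(-1/2*e1) R2 = -301/60*e1 + 1/72*e2 + 3/5*e3 - 3/5*e4 + 119/60*e123 - 181/90*e124 - 6/5*e134
(2/3*e2) R2 = 1/54*e1 + 301/45*e2 - 119/45*e3 + 362/135*e4 + 4/5*e123 - 4/5*e124 + 8/5*e234
(-7/6*e3) R2 = -7/5*e1 - 833/180*e2 - 2107/180*e3 - 14/5*e4 + 7/216*e123 + 7/5*e134 + 1267/270*e234
(1/2*e4) R2 = -3/5*e1 - 181/90*e2 - 6/5*e3 + 301/60*e4 - 1/72*e124 - 3/5*e134 - 119/60*e234
Summing the partial products and collecting blades:
Answer: -3779/540*e1 + 23/360*e2 - 299/20*e3 + 2321/540*e4 + 3041/1080*e123 - 113/40*e124 - 2/5*e134 + 2327/540*e234


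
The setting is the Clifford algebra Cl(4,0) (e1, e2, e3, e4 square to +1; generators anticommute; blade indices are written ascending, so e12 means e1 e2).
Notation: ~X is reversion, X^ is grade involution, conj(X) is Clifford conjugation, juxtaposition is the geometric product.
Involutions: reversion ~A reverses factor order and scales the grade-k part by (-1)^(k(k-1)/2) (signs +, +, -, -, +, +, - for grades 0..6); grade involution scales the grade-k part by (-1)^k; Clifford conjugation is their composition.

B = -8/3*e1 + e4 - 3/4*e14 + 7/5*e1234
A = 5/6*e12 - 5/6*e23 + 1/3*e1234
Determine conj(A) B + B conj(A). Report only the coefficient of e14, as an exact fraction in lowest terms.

first term: 7/15 - 20/9*e2 - 7/6*e14 + 1/4*e23 - 5/8*e24 + 7/6*e34 - 17/9*e123 - 5/6*e124 + 31/18*e234 - 5/8*e1234
second term: 7/15 + 20/9*e2 - 7/6*e14 + 1/4*e23 + 5/8*e24 + 7/6*e34 - 23/9*e123 - 5/6*e124 - 1/18*e234 - 5/8*e1234
Answer: -7/3


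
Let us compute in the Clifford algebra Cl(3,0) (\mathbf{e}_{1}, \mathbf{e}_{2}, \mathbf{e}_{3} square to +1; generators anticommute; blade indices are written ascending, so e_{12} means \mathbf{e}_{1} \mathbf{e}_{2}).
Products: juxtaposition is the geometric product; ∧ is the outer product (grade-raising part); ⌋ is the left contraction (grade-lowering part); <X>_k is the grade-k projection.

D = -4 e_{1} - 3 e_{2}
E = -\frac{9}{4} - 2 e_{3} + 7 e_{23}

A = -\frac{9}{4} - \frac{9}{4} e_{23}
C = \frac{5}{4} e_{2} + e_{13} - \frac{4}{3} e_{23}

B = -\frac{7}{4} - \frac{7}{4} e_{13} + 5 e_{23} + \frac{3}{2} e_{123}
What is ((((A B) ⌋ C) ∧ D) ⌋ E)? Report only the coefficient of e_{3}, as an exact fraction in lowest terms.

step 1: \frac{243}{16} + \frac{27}{8} e_{1} + \frac{63}{16} e_{12} + \frac{63}{16} e_{13} - \frac{117}{16} e_{23} - \frac{27}{8} e_{123}
step 2: -\frac{219}{16} + \frac{1215}{64} e_{2} + \frac{27}{8} e_{3} + \frac{243}{16} e_{13} - \frac{81}{4} e_{23}
step 3: \frac{219}{4} e_{1} + \frac{657}{16} e_{2} + \frac{1215}{16} e_{12} + \frac{27}{2} e_{13} + \frac{81}{8} e_{23} + \frac{2025}{16} e_{123}
step 4: -\frac{567}{8} + \frac{4599}{16} e_{3}
Answer: \frac{4599}{16}


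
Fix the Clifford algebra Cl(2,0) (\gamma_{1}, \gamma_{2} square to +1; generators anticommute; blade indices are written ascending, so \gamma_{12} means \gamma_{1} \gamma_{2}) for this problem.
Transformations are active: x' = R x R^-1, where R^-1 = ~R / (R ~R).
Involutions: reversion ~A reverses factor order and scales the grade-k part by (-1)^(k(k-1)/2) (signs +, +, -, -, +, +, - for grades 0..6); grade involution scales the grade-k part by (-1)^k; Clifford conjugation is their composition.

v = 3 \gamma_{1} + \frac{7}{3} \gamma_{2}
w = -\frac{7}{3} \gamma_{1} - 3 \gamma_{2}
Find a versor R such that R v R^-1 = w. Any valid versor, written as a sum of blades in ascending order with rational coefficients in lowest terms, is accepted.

R = v + w = \frac{2}{3} \gamma_{1} - \frac{2}{3} \gamma_{2} works: the equal norms (\frac{130}{9}) guarantee its sandwich swaps v into w.
Answer: \frac{2}{3} \gamma_{1} - \frac{2}{3} \gamma_{2}


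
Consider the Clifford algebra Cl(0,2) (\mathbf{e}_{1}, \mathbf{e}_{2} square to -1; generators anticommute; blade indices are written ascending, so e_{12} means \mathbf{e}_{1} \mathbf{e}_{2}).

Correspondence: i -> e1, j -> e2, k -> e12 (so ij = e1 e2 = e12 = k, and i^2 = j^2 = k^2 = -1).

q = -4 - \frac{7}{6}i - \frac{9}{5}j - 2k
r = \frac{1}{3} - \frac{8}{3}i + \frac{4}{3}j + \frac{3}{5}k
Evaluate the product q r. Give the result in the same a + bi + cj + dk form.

In blades: q = -4 - \frac{7}{6} e_{1} - \frac{9}{5} e_{2} - 2 e_{12}, r = \frac{1}{3} - \frac{8}{3} e_{1} + \frac{4}{3} e_{2} + \frac{3}{5} e_{12}.
Distribute q over r term by term (generator squares from the signature, products reordered to ascending indices): (-4)*r = -\frac{4}{3} + \frac{32}{3} e_{1} - \frac{16}{3} e_{2} - \frac{12}{5} e_{12}; (-\frac{7}{6} e_{1})*r = -\frac{28}{9} - \frac{7}{18} e_{1} + \frac{7}{10} e_{2} - \frac{14}{9} e_{12}; (-\frac{9}{5} e_{2})*r = \frac{12}{5} - \frac{27}{25} e_{1} - \frac{3}{5} e_{2} - \frac{24}{5} e_{12}; (-2 e_{12})*r = \frac{6}{5} + \frac{8}{3} e_{1} + \frac{16}{3} e_{2} - \frac{2}{3} e_{12}.
Sum: -\frac{38}{45} + \frac{5339}{450} e_{1} + \frac{1}{10} e_{2} - \frac{424}{45} e_{12}; translating back through the correspondence:
Answer: -\frac{38}{45} + \frac{5339}{450}i + \frac{1}{10}j - \frac{424}{45}k


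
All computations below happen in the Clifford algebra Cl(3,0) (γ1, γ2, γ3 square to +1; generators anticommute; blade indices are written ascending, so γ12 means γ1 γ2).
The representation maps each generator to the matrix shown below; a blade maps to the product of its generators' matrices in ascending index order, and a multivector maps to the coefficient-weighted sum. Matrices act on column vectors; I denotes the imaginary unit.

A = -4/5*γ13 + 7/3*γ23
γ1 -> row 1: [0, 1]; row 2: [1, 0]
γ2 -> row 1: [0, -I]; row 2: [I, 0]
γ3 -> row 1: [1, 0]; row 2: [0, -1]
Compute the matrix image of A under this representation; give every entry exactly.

Bivector images (products of the table entries): rho(γ13) = rho(γ1)rho(γ3) = row 1: [0, -1]; row 2: [1, 0]; rho(γ23) = rho(γ2)rho(γ3) = row 1: [0, I]; row 2: [I, 0].
M = (-4/5)*rho(γ13) + (7/3)*rho(γ23), summed entrywise:
Answer: row 1: [0, 4/5 + 7*I/3]; row 2: [-4/5 + 7*I/3, 0]


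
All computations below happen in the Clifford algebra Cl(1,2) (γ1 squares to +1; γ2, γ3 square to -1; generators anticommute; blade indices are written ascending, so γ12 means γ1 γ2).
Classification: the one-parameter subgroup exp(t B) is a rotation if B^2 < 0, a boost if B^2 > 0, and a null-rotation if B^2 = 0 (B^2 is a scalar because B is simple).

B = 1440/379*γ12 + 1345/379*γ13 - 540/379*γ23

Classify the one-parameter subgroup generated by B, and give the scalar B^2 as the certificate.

B^2 term by term: the squares give (1440/379)^2*(γ12)^2 + (1345/379)^2*(γ13)^2 + (-540/379)^2*(γ23)^2 = 2073600/143641*(+1) + 1809025/143641*(+1) + 291600/143641*(-1) = 25 (each basis 2-blade squares to minus the product of its generators' squares); cross terms between blades sharing an index anticommute and cancel. So B^2 = 25.
Answer: boost, certificate B^2 = 25. Check the certificate: B^2 = 25, and that sign is decisive whatever form B takes.


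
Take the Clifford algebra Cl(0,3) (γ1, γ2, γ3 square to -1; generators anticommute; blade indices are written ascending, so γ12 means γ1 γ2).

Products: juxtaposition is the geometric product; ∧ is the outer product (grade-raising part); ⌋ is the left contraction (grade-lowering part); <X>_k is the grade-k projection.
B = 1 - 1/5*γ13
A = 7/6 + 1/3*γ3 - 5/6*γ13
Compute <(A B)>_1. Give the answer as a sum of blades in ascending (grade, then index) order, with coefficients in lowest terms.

step 1: 1 - 1/15*γ1 + 1/3*γ3 - 16/15*γ13
step 2: -1/15*γ1 + 1/3*γ3
Answer: -1/15*γ1 + 1/3*γ3


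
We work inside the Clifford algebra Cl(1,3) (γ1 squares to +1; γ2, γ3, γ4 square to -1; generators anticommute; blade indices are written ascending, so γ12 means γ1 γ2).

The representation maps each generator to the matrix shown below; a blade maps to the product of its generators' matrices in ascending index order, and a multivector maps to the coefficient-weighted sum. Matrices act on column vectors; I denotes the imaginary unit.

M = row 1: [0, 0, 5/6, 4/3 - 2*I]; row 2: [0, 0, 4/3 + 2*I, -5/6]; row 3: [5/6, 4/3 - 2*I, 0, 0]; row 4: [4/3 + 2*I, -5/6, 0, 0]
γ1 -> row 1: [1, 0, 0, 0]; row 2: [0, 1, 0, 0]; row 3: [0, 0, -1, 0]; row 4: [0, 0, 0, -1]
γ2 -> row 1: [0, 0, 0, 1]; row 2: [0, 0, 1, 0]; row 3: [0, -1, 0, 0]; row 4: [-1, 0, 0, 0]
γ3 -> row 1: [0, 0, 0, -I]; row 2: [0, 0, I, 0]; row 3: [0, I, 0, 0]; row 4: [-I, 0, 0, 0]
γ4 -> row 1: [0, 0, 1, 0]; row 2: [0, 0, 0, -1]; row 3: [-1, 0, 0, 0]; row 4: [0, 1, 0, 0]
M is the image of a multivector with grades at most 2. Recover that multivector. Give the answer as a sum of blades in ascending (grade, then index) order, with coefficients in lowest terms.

Method: the blade images are trace-orthogonal — tr(rho(e_A) rho(e_B)^-1) = 4 if A = B and 0 otherwise — and rho(e_A)^-1 = (e_A)^2 * rho(e_A) with (e_A)^2 = +1 or -1, so the coefficient of e_A in the preimage is (e_A)^2 * tr(M rho(e_A))/4.
Nonzero projections over blades of grade <= 2: γ12: (γ12)^2 = +1, tr(M rho(γ12)) = 16/3, coefficient 4/3; γ13: (γ13)^2 = +1, tr(M rho(γ13)) = 8, coefficient 2; γ14: (γ14)^2 = +1, tr(M rho(γ14)) = 10/3, coefficient 5/6. Every other blade of grade <= 2 projects to 0.
Answer: 4/3*γ12 + 2*γ13 + 5/6*γ14


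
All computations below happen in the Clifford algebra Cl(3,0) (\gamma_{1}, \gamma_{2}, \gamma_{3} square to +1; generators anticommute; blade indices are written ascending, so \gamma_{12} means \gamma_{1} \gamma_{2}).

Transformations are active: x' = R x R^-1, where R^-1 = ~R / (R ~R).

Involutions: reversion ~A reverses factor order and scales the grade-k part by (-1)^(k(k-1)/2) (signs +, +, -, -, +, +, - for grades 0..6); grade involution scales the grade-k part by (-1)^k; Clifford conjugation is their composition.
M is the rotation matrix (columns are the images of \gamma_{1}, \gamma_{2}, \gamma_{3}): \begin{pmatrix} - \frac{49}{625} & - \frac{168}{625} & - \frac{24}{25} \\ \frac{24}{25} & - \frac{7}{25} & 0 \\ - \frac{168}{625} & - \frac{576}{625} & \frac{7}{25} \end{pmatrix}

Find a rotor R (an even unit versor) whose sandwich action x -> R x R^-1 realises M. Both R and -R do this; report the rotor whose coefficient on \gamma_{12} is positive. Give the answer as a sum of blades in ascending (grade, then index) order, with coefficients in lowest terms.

Method: write R = a + b12*\gamma_{12} + b13*\gamma_{13} + b23*\gamma_{23} with a^2 + b12^2 + b13^2 + b23^2 = 1 (so R^-1 = ~R). Expanding the columns R e_j ~R gives tr M = 4a^2 - 1 and, from the antisymmetric part, M21 - M12 = -4a*b12, M13 - M31 = 4a*b13, M32 - M23 = -4a*b23.
Here tr M = -\frac{49}{625}, so a^2 = (1 + tr M)/4 = \frac{144}{625} and a = ±\frac{12}{25}. Taking a = \frac{12}{25}: M21 - M12 = \frac{768}{625}, M13 - M31 = -\frac{432}{625}, M32 - M23 = -\frac{576}{625}, giving b12 = -\frac{16}{25}, b13 = -\frac{9}{25}, b23 = \frac{12}{25}, i.e. R = \frac{12}{25} - \frac{16}{25} \gamma_{12} - \frac{9}{25} \gamma_{13} + \frac{12}{25} \gamma_{23}.
Its \gamma_{12} coefficient is negative, so report the other preimage -R.
Answer: -\frac{12}{25} + \frac{16}{25} \gamma_{12} + \frac{9}{25} \gamma_{13} - \frac{12}{25} \gamma_{23}. Recall the cover is two-to-one: with M of trace -\frac{49}{625}, both preimages act alike, and the stated \gamma_{12} sign chooses the sheet.


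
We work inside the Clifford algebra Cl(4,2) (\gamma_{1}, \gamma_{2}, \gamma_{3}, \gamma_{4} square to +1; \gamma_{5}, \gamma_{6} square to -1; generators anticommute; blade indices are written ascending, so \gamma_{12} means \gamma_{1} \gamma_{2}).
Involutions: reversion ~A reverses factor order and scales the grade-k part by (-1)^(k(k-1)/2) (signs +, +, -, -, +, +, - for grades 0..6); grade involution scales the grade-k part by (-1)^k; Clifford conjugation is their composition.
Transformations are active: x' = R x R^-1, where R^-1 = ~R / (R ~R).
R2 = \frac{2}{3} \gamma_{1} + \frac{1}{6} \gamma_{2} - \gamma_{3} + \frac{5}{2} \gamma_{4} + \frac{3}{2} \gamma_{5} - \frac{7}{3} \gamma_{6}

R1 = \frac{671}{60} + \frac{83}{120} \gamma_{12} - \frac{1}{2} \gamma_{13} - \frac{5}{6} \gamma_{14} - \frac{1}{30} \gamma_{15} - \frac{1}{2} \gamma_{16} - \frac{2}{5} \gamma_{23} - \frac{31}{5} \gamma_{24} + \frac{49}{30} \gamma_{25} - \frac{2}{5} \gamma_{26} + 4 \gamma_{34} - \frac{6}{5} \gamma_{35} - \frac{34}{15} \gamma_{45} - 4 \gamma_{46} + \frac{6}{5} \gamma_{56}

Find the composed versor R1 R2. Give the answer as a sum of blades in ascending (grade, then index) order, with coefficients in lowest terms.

Distribute over the terms of R2 (each basis-blade product reordered to ascending indices, repeated generators contracted through their squares):
R1 (\frac{2}{3} \gamma_{1}) = \frac{671}{90} \gamma_{1} - \frac{83}{180} \gamma_{2} + \frac{1}{3} \gamma_{3} + \frac{5}{9} \gamma_{4} + \frac{1}{45} \gamma_{5} + \frac{1}{3} \gamma_{6} - \frac{4}{15} \gamma_{123} - \frac{62}{15} \gamma_{124} + \frac{49}{45} \gamma_{125} - \frac{4}{15} \gamma_{126} + \frac{8}{3} \gamma_{134} - \frac{4}{5} \gamma_{135} - \frac{68}{45} \gamma_{145} - \frac{8}{3} \gamma_{146} + \frac{4}{5} \gamma_{156}
R1 (\frac{1}{6} \gamma_{2}) = \frac{83}{720} \gamma_{1} + \frac{671}{360} \gamma_{2} + \frac{1}{15} \gamma_{3} + \frac{31}{30} \gamma_{4} - \frac{49}{180} \gamma_{5} + \frac{1}{15} \gamma_{6} + \frac{1}{12} \gamma_{123} + \frac{5}{36} \gamma_{124} + \frac{1}{180} \gamma_{125} + \frac{1}{12} \gamma_{126} + \frac{2}{3} \gamma_{234} - \frac{1}{5} \gamma_{235} - \frac{17}{45} \gamma_{245} - \frac{2}{3} \gamma_{246} + \frac{1}{5} \gamma_{256}
R1 (-\gamma_{3}) = \frac{1}{2} \gamma_{1} + \frac{2}{5} \gamma_{2} - \frac{671}{60} \gamma_{3} + 4 \gamma_{4} - \frac{6}{5} \gamma_{5} - \frac{83}{120} \gamma_{123} - \frac{5}{6} \gamma_{134} - \frac{1}{30} \gamma_{135} - \frac{1}{2} \gamma_{136} - \frac{31}{5} \gamma_{234} + \frac{49}{30} \gamma_{235} - \frac{2}{5} \gamma_{236} + \frac{34}{15} \gamma_{345} + 4 \gamma_{346} - \frac{6}{5} \gamma_{356}
R1 (\frac{5}{2} \gamma_{4}) = -\frac{25}{12} \gamma_{1} - \frac{31}{2} \gamma_{2} + 10 \gamma_{3} + \frac{671}{24} \gamma_{4} + \frac{17}{3} \gamma_{5} + 10 \gamma_{6} + \frac{83}{48} \gamma_{124} - \frac{5}{4} \gamma_{134} + \frac{1}{12} \gamma_{145} + \frac{5}{4} \gamma_{146} - \gamma_{234} - \frac{49}{12} \gamma_{245} + \gamma_{246} + 3 \gamma_{345} + 3 \gamma_{456}
R1 (\frac{3}{2} \gamma_{5}) = \frac{1}{20} \gamma_{1} - \frac{49}{20} \gamma_{2} + \frac{9}{5} \gamma_{3} + \frac{17}{5} \gamma_{4} + \frac{671}{40} \gamma_{5} + \frac{9}{5} \gamma_{6} + \frac{83}{80} \gamma_{125} - \frac{3}{4} \gamma_{135} - \frac{5}{4} \gamma_{145} + \frac{3}{4} \gamma_{156} - \frac{3}{5} \gamma_{235} - \frac{93}{10} \gamma_{245} + \frac{3}{5} \gamma_{256} + 6 \gamma_{345} + 6 \gamma_{456}
R1 (-\frac{7}{3} \gamma_{6}) = -\frac{7}{6} \gamma_{1} - \frac{14}{15} \gamma_{2} - \frac{28}{3} \gamma_{4} + \frac{14}{5} \gamma_{5} - \frac{4697}{180} \gamma_{6} - \frac{581}{360} \gamma_{126} + \frac{7}{6} \gamma_{136} + \frac{35}{18} \gamma_{146} + \frac{7}{90} \gamma_{156} + \frac{14}{15} \gamma_{236} + \frac{217}{15} \gamma_{246} - \frac{343}{90} \gamma_{256} - \frac{28}{3} \gamma_{346} + \frac{14}{5} \gamma_{356} + \frac{238}{45} \gamma_{456}
Summing the partial products and collecting blades:
Answer: \frac{1169}{240} \gamma_{1} - \frac{6149}{360} \gamma_{2} + \frac{61}{60} \gamma_{3} + \frac{9941}{360} \gamma_{4} + \frac{571}{24} \gamma_{5} - \frac{2501}{180} \gamma_{6} - \frac{7}{8} \gamma_{123} - \frac{1631}{720} \gamma_{124} + \frac{307}{144} \gamma_{125} - \frac{647}{360} \gamma_{126} + \frac{7}{12} \gamma_{134} - \frac{19}{12} \gamma_{135} + \frac{2}{3} \gamma_{136} - \frac{241}{90} \gamma_{145} + \frac{19}{36} \gamma_{146} + \frac{293}{180} \gamma_{156} - \frac{98}{15} \gamma_{234} + \frac{5}{6} \gamma_{235} + \frac{8}{15} \gamma_{236} - \frac{2477}{180} \gamma_{245} + \frac{74}{5} \gamma_{246} - \frac{271}{90} \gamma_{256} + \frac{169}{15} \gamma_{345} - \frac{16}{3} \gamma_{346} + \frac{8}{5} \gamma_{356} + \frac{643}{45} \gamma_{456}


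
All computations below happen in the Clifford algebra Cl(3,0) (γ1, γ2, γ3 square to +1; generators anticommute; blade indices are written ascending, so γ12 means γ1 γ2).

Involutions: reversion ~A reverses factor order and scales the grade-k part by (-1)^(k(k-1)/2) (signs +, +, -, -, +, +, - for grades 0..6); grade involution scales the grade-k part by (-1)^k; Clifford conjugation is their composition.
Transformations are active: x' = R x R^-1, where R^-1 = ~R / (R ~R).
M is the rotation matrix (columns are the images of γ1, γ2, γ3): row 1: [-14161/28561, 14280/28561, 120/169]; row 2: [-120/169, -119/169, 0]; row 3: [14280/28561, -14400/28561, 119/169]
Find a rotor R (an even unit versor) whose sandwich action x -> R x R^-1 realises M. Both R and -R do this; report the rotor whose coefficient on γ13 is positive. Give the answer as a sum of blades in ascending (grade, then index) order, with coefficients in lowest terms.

Method: write R = a + b12*γ12 + b13*γ13 + b23*γ23 with a^2 + b12^2 + b13^2 + b23^2 = 1 (so R^-1 = ~R). Expanding the columns R e_j ~R gives tr M = 4a^2 - 1 and, from the antisymmetric part, M21 - M12 = -4a*b12, M13 - M31 = 4a*b13, M32 - M23 = -4a*b23.
Here tr M = -14161/28561, so a^2 = (1 + tr M)/4 = 3600/28561 and a = ±60/169. Taking a = 60/169: M21 - M12 = -34560/28561, M13 - M31 = 6000/28561, M32 - M23 = -14400/28561, giving b12 = 144/169, b13 = 25/169, b23 = 60/169, i.e. R = 60/169 + 144/169*γ12 + 25/169*γ13 + 60/169*γ23.
Its γ13 coefficient is already positive.
Answer: 60/169 + 144/169*γ12 + 25/169*γ13 + 60/169*γ23. Sheet selection: the two-to-one cover makes ±R indistinguishable at the matrix level (trace -14161/28561), so uniqueness comes from the required sign on γ13.


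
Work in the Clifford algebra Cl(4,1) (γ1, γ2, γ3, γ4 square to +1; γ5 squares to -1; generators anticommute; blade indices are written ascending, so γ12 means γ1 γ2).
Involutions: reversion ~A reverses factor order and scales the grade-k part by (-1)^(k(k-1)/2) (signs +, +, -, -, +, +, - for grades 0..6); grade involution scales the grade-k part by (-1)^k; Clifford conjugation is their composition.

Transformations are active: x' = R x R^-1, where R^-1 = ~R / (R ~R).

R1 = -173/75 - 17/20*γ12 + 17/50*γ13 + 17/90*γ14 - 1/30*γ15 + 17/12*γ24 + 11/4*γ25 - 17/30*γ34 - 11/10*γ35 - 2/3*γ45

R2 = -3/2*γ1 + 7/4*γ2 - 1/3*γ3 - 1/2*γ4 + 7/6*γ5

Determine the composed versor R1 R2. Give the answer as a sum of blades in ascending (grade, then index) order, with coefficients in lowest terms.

Distribute over the terms of R2 (each basis-blade product reordered to ascending indices, repeated generators contracted through their squares):
R1 (-3/2*γ1) = 173/50*γ1 - 51/40*γ2 + 51/100*γ3 + 17/60*γ4 - 1/20*γ5 - 17/8*γ124 - 33/8*γ125 + 17/20*γ134 + 33/20*γ135 + γ145
R1 (7/4*γ2) = -119/80*γ1 - 1211/300*γ2 - 119/48*γ4 - 77/16*γ5 - 119/200*γ123 - 119/360*γ124 + 7/120*γ125 - 119/120*γ234 - 77/40*γ235 - 7/6*γ245
R1 (-1/3*γ3) = -17/150*γ1 + 173/225*γ3 - 17/90*γ4 - 11/30*γ5 + 17/60*γ123 + 17/270*γ134 - 1/90*γ135 + 17/36*γ234 + 11/12*γ235 + 2/9*γ345
R1 (-1/2*γ4) = -17/180*γ1 - 17/24*γ2 + 17/60*γ3 + 173/150*γ4 - 1/3*γ5 + 17/40*γ124 - 17/100*γ134 - 1/60*γ145 + 11/8*γ245 - 11/20*γ345
R1 (7/6*γ5) = 7/180*γ1 - 77/24*γ2 + 77/60*γ3 + 7/9*γ4 - 1211/450*γ5 - 119/120*γ125 + 119/300*γ135 + 119/540*γ145 + 119/72*γ245 - 119/180*γ345
Summing the partial products and collecting blades:
Answer: 6493/3600*γ1 - 5537/600*γ2 + 2561/900*γ3 - 1633/3600*γ4 - 29713/3600*γ5 - 187/600*γ123 - 731/360*γ124 - 607/120*γ125 + 1003/1350*γ134 + 458/225*γ135 + 65/54*γ145 - 187/360*γ234 - 121/120*γ235 + 67/36*γ245 - 89/90*γ345


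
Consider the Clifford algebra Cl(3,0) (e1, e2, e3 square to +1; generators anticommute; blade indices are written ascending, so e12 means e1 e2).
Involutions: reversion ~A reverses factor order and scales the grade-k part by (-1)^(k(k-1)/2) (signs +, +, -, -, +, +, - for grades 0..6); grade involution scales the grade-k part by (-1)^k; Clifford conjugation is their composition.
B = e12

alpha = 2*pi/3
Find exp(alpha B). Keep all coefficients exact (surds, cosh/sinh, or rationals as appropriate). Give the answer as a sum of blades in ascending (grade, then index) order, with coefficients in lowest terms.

B^2 = (1)^2*(e12)^2 = 1*(-1) = -1 (a basis 2-blade squares to minus the product of its generators' squares).
B^2 = -1 — a negative square means the series sums to a rotation: l = 1, alpha*l = 2*pi/3, so exp(alpha B) = cos(2*pi/3) + (sin(2*pi/3)/1)*B = -1/2 + (sqrt(3)/2)*B.
Answer: -1/2 + sqrt(3)/2*e12


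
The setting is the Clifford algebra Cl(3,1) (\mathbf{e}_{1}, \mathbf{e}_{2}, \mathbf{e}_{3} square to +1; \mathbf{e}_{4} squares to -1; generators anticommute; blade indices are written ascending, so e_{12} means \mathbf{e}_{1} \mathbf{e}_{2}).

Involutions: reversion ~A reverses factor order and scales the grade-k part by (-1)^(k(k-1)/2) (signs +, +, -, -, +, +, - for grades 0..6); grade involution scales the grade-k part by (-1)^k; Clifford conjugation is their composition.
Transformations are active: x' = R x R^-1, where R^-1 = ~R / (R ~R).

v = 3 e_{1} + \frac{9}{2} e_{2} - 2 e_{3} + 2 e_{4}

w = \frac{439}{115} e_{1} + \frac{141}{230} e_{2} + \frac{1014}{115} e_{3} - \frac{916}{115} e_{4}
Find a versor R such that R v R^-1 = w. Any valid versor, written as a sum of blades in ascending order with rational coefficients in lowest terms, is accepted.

Take R = v + w = \frac{784}{115} e_{1} + \frac{588}{115} e_{2} + \frac{784}{115} e_{3} - \frac{686}{115} e_{4}. Because q(v) = q(w) = \frac{117}{4}, conjugation by R sends v exactly to w.
Answer: \frac{784}{115} e_{1} + \frac{588}{115} e_{2} + \frac{784}{115} e_{3} - \frac{686}{115} e_{4}


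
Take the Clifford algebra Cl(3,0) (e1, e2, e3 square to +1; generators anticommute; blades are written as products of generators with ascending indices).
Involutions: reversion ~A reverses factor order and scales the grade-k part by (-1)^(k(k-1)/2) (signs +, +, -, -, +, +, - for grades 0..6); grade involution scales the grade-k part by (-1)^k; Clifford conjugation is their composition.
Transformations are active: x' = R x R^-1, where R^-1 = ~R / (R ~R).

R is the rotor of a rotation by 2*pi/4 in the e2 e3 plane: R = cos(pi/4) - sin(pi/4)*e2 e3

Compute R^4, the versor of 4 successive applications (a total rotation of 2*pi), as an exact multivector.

Rotor phase runs at HALF the rotation angle; powers of one rotor simply add phase, so after 4 steps in e2 e3 the phase is 4*pi/4 = pi and R^4 = cos(pi) - sin(pi)*e2 e3.
cos(pi) = -1 and sin(pi) = 0, so R^4 = -1. The total rotation 2*pi is 1 full turn, so every vector returns to itself, yet the rotor is -1, on the OTHER sheet of the double cover (an odd number of 2*pi turns).
Answer: -1


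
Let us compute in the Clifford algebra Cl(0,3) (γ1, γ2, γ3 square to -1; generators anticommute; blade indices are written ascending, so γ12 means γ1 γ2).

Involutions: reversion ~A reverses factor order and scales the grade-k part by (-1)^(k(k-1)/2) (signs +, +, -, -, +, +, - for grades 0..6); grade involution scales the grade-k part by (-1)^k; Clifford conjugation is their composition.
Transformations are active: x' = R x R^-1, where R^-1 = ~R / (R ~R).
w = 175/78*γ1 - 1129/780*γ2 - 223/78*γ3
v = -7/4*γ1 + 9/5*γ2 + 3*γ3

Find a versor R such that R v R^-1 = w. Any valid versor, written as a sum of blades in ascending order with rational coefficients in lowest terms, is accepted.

Construction: equal norms (both -6121/400) license R = v + w = 77/156*γ1 + 55/156*γ2 + 11/78*γ3 — nothing changes along that direction, while (v - w)/2 changes sign, so v maps onto w.
Answer: 77/156*γ1 + 55/156*γ2 + 11/78*γ3


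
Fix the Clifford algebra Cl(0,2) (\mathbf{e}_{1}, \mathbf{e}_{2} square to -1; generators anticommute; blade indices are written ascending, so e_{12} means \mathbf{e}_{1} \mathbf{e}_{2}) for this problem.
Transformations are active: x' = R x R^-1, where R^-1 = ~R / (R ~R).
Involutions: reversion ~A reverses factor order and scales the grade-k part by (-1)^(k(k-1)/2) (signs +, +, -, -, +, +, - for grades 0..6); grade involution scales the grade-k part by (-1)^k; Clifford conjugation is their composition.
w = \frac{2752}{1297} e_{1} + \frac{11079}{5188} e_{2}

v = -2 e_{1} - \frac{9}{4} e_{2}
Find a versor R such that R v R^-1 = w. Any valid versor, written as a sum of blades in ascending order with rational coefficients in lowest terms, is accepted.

The midline construction: v and w both square to -\frac{145}{16}, so reflecting in their sum \frac{158}{1297} e_{1} - \frac{297}{2594} e_{2} exchanges them.
Answer: \frac{158}{1297} e_{1} - \frac{297}{2594} e_{2}


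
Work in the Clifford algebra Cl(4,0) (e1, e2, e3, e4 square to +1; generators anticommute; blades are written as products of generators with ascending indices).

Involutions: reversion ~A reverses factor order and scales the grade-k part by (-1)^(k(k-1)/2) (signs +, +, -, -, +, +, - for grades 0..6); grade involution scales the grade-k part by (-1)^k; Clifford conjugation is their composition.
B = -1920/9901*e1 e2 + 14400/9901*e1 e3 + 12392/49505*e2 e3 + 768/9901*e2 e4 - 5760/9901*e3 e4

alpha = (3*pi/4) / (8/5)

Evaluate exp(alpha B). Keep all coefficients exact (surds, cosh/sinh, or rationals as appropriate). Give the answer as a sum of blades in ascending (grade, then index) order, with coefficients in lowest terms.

B^2 term by term: the squares give (-1920/9901)^2*(e1 e2)^2 + (14400/9901)^2*(e1 e3)^2 + (12392/49505)^2*(e2 e3)^2 + (768/9901)^2*(e2 e4)^2 + (-5760/9901)^2*(e3 e4)^2 = 3686400/98029801*(-1) + 207360000/98029801*(-1) + 153561664/2450745025*(-1) + 589824/98029801*(-1) + 33177600/98029801*(-1) = -64/25 (each basis 2-blade squares to minus the product of its generators' squares); cross terms between blades sharing an index anticommute and cancel; the commuting (index-disjoint) pairs give grade-4 terms 2*c*c'*(blade product), which cancel blade by blade — e1 e2 e3 e4: 22118400/98029801 - 22118400/98029801 = 0 — confirming B is simple. So B^2 = -64/25.
B^2 = -64/25 — B^2 < 0, so the exponential closes trigonometrically: l = 8/5, alpha*l = 3*pi/4, so exp(alpha B) = cos(3*pi/4) + (sin(3*pi/4)/(8/5))*B = -sqrt(2)/2 + (5*sqrt(2)/16)*B.
Answer: -sqrt(2)/2 - 600*sqrt(2)/9901*e1 e2 + 4500*sqrt(2)/9901*e1 e3 + 1549*sqrt(2)/19802*e2 e3 + 240*sqrt(2)/9901*e2 e4 - 1800*sqrt(2)/9901*e3 e4


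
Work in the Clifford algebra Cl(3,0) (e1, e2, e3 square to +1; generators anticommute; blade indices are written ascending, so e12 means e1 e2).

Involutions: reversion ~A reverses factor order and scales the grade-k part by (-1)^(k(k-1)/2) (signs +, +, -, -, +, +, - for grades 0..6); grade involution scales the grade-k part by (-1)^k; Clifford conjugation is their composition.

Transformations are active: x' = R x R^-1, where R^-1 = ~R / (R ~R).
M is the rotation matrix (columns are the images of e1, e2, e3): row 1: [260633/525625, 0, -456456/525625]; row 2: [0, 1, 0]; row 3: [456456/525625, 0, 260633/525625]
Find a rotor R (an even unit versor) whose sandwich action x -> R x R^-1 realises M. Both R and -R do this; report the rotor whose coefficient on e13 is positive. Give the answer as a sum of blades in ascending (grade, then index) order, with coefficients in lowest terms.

Method: write R = a + b12*e12 + b13*e13 + b23*e23 with a^2 + b12^2 + b13^2 + b23^2 = 1 (so R^-1 = ~R). Expanding the columns R e_j ~R gives tr M = 4a^2 - 1 and, from the antisymmetric part, M21 - M12 = -4a*b12, M13 - M31 = 4a*b13, M32 - M23 = -4a*b23.
Here tr M = 1046891/525625, so a^2 = (1 + tr M)/4 = 393129/525625 and a = ±627/725. Taking a = 627/725: M21 - M12 = 0, M13 - M31 = -912912/525625, M32 - M23 = 0, giving b12 = 0, b13 = -364/725, b23 = 0, i.e. R = 627/725 - 364/725*e13.
Its e13 coefficient is negative, so report the other preimage -R.
Answer: -627/725 + 364/725*e13. Key observation: the double cover Spin(3) -> SO(3) sends R and -R to the same matrix (trace 1046891/525625 here), so the stated sign of the e13 coefficient is what selects one sheet.


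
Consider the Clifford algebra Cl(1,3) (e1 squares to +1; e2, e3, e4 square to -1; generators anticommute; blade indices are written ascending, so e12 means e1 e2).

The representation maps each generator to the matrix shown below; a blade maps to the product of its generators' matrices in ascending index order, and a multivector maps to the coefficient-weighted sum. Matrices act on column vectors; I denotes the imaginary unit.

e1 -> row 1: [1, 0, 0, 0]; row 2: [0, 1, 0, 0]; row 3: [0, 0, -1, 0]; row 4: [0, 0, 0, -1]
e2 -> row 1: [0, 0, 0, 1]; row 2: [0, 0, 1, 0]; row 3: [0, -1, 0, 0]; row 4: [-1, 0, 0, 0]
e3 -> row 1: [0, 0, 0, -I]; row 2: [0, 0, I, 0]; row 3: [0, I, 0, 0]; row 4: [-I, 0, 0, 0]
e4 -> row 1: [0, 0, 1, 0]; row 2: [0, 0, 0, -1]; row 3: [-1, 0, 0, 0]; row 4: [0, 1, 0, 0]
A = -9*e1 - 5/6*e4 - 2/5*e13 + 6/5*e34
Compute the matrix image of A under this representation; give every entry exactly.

Bivector images (products of the table entries): rho(e13) = rho(e1)rho(e3) = row 1: [0, 0, 0, -I]; row 2: [0, 0, I, 0]; row 3: [0, -I, 0, 0]; row 4: [I, 0, 0, 0]; rho(e34) = rho(e3)rho(e4) = row 1: [0, -I, 0, 0]; row 2: [-I, 0, 0, 0]; row 3: [0, 0, 0, -I]; row 4: [0, 0, -I, 0].
M = (-9)*rho(e1) + (-5/6)*rho(e4) + (-2/5)*rho(e13) + (6/5)*rho(e34), summed entrywise:
Answer: row 1: [-9, -6*I/5, -5/6, 2*I/5]; row 2: [-6*I/5, -9, -2*I/5, 5/6]; row 3: [5/6, 2*I/5, 9, -6*I/5]; row 4: [-2*I/5, -5/6, -6*I/5, 9]


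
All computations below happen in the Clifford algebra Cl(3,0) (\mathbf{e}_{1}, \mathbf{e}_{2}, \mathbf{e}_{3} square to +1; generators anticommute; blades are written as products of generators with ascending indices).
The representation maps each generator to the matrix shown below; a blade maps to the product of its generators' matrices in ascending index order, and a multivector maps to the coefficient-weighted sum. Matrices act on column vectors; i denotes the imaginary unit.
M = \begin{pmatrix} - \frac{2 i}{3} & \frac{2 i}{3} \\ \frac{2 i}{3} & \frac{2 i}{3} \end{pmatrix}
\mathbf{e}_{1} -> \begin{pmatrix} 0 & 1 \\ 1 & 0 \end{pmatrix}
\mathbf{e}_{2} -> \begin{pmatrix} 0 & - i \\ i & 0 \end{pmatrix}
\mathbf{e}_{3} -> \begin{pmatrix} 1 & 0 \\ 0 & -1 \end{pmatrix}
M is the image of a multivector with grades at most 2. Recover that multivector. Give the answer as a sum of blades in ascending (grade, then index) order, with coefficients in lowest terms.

Method: 1, rho(e_{1}), rho(e_{2}), rho(e_{3}) form a trace-orthogonal basis of the 2x2 complex matrices (tr(X Y) = 2 if X = Y, else 0), so M = m0*1 + m1*rho(e_{1}) + m2*rho(e_{2}) + m3*rho(e_{3}) with m0 = tr(M)/2 = 0, m1 = tr(M rho(e_{1}))/2 = \frac{2 i}{3}, m2 = tr(M rho(e_{2}))/2 = 0, m3 = tr(M rho(e_{3}))/2 = - \frac{2 i}{3}.
Multiplying table entries, the bivector images are rho(e_{1} e_{2}) = i*rho(e_{3}), rho(e_{1} e_{3}) = -i*rho(e_{2}), rho(e_{2} e_{3}) = i*rho(e_{1}); with real blade coefficients the real parts of m0..m3 are the coefficients of 1, e_{1}, e_{2}, e_{3} and the imaginary parts give the bivectors (e_{2} e_{3}: Im m1, e_{1} e_{3}: -Im m2, e_{1} e_{2}: Im m3).
Answer: -\frac{2}{3} e_{1} e_{2} + \frac{2}{3} e_{2} e_{3}


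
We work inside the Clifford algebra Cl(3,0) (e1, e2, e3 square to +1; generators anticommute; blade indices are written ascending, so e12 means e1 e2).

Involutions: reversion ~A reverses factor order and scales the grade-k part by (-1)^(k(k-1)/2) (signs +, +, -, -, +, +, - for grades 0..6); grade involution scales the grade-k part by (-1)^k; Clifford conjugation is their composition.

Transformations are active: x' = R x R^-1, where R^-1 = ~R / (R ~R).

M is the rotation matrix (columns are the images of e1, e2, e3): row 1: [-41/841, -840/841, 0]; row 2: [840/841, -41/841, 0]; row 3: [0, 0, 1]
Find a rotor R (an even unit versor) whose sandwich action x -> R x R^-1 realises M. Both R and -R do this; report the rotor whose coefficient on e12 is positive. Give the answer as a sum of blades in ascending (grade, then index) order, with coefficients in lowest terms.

Method: write R = a + b12*e12 + b13*e13 + b23*e23 with a^2 + b12^2 + b13^2 + b23^2 = 1 (so R^-1 = ~R). Expanding the columns R e_j ~R gives tr M = 4a^2 - 1 and, from the antisymmetric part, M21 - M12 = -4a*b12, M13 - M31 = 4a*b13, M32 - M23 = -4a*b23.
Here tr M = 759/841, so a^2 = (1 + tr M)/4 = 400/841 and a = ±20/29. Taking a = 20/29: M21 - M12 = 1680/841, M13 - M31 = 0, M32 - M23 = 0, giving b12 = -21/29, b13 = 0, b23 = 0, i.e. R = 20/29 - 21/29*e12.
Its e12 coefficient is negative, so report the other preimage -R.
Answer: -20/29 + 21/29*e12. Recall the cover is two-to-one: with M of trace 759/841, both preimages act alike, and the stated e12 sign chooses the sheet.


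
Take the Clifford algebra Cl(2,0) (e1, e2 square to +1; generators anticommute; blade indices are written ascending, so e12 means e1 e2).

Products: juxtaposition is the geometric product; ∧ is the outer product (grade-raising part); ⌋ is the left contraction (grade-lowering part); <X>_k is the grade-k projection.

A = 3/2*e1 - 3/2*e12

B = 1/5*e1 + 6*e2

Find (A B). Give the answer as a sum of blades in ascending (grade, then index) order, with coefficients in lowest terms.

step 1: 3/10 - 9*e1 + 3/10*e2 + 9*e12
Answer: 3/10 - 9*e1 + 3/10*e2 + 9*e12


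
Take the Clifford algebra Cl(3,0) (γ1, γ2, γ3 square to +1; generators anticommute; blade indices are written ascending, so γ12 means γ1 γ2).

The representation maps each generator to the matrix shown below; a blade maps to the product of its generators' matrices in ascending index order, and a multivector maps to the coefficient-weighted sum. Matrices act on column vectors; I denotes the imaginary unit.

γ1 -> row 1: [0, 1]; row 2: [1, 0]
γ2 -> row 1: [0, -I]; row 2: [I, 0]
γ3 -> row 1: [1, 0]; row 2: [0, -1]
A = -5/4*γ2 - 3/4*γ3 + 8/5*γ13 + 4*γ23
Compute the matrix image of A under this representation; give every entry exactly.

Bivector images (products of the table entries): rho(γ13) = rho(γ1)rho(γ3) = row 1: [0, -1]; row 2: [1, 0]; rho(γ23) = rho(γ2)rho(γ3) = row 1: [0, I]; row 2: [I, 0].
M = (-5/4)*rho(γ2) + (-3/4)*rho(γ3) + (8/5)*rho(γ13) + (4)*rho(γ23), summed entrywise:
Answer: row 1: [-3/4, -8/5 + 21*I/4]; row 2: [8/5 + 11*I/4, 3/4]


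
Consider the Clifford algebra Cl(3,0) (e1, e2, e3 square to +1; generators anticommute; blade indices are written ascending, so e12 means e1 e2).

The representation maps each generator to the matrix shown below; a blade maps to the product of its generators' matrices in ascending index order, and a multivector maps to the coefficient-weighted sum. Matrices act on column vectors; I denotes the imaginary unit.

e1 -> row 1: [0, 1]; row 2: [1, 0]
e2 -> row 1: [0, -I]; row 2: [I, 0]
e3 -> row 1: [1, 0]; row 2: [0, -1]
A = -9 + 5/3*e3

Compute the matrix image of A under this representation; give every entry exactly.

M = (-9)*1 + (5/3)*rho(e3), summed entrywise (1 is the identity matrix):
Answer: row 1: [-22/3, 0]; row 2: [0, -32/3]


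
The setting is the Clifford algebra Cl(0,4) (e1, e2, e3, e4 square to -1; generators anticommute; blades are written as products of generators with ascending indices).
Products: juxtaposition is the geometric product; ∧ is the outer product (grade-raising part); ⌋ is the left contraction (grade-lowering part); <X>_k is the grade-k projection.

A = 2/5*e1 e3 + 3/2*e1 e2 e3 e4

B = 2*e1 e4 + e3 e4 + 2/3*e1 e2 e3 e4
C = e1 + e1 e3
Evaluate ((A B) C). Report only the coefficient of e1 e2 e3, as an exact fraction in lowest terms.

step 1: 1 - 3/2*e1 e2 - 2/5*e1 e4 - 3*e2 e3 + 4/15*e2 e4 + 4/5*e3 e4
step 2: e1 - 3/2*e2 - 2/5*e4 + 3*e1 e2 + e1 e3 + 4/5*e1 e4 - 3/2*e2 e3 + 2/5*e3 e4 - 3*e1 e2 e3 + 4/15*e1 e2 e4 + 4/5*e1 e3 e4 - 4/15*e1 e2 e3 e4
Answer: -3


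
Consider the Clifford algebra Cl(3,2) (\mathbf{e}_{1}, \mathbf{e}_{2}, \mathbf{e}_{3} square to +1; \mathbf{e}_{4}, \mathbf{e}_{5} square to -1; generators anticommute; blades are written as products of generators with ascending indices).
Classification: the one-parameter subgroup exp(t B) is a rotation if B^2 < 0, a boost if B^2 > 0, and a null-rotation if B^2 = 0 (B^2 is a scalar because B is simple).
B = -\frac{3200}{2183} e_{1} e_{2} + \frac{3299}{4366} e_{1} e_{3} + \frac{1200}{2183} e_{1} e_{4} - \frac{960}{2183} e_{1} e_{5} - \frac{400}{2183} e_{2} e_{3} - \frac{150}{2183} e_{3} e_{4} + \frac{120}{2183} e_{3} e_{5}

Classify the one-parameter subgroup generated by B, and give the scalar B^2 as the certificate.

B^2 term by term: the squares give (-\frac{3200}{2183})^2*(e_{1} e_{2})^2 + (\frac{3299}{4366})^2*(e_{1} e_{3})^2 + (\frac{1200}{2183})^2*(e_{1} e_{4})^2 + (-\frac{960}{2183})^2*(e_{1} e_{5})^2 + (-\frac{400}{2183})^2*(e_{2} e_{3})^2 + (-\frac{150}{2183})^2*(e_{3} e_{4})^2 + (\frac{120}{2183})^2*(e_{3} e_{5})^2 = \frac{10240000}{4765489}*(-1) + \frac{10883401}{19061956}*(-1) + \frac{1440000}{4765489}*(+1) + \frac{921600}{4765489}*(+1) + \frac{160000}{4765489}*(-1) + \frac{22500}{4765489}*(+1) + \frac{14400}{4765489}*(+1) = -\frac{9}{4} (each basis 2-blade squares to minus the product of its generators' squares); cross terms between blades sharing an index anticommute and cancel; the commuting (index-disjoint) pairs give grade-4 terms 2*c*c'*(blade product), which cancel blade by blade — e_{1} e_{2} e_{3} e_{4}: \frac{960000}{4765489} - \frac{960000}{4765489} = 0; e_{1} e_{2} e_{3} e_{5}: -\frac{768000}{4765489} + \frac{768000}{4765489} = 0; e_{1} e_{3} e_{4} e_{5}: -\frac{288000}{4765489} + \frac{288000}{4765489} = 0 — confirming B is simple. So B^2 = -\frac{9}{4}.
Answer: rotation, certificate B^2 = -\frac{9}{4}. The invariant at work: B^2 = -\frac{9}{4} is unchanged by conjugation, hence its sign classifies the subgroup whatever basis B is written in.
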